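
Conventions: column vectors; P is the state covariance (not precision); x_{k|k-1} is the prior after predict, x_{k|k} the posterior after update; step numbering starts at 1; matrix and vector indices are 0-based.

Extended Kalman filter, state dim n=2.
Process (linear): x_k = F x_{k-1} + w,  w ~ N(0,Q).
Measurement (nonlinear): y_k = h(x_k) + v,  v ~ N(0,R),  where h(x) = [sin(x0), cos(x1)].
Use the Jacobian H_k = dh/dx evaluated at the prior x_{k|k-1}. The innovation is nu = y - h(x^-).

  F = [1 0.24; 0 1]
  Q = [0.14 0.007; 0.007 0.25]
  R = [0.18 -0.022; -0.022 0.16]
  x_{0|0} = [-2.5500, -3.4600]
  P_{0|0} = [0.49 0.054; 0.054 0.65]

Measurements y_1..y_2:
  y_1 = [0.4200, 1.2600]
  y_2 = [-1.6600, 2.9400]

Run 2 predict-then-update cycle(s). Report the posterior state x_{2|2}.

x_post = [-6.9443, -8.2938]

step 1: x^-=[-3.3804, -3.4600]  P^-=[0.6934 0.2170; 0.2170 0.9000]  H_jac=[-0.9716 0.0000; 0.0000 -0.3131]  S=[0.8346 0.0440; 0.0440 0.2482]  K=[-0.8003 -0.1318; -0.1946 -1.1007]  nu=[0.1835, 2.2097]  x^+=[-3.8185, -5.9279]  P^+=[0.1453 0.0111; 0.0111 0.5489]
step 2: x^-=[-5.2412, -5.9279]  P^-=[0.3222 0.1499; 0.1499 0.7989]  H_jac=[0.5045 0.0000; 0.0000 -0.3479]  S=[0.2620 -0.0483; -0.0483 0.2567]  K=[0.6039 -0.0895; 0.0921 -1.0654]  nu=[-2.5234, 2.0025]  x^+=[-6.9443, -8.2938]  P^+=[0.2194 0.0793; 0.0793 0.4958]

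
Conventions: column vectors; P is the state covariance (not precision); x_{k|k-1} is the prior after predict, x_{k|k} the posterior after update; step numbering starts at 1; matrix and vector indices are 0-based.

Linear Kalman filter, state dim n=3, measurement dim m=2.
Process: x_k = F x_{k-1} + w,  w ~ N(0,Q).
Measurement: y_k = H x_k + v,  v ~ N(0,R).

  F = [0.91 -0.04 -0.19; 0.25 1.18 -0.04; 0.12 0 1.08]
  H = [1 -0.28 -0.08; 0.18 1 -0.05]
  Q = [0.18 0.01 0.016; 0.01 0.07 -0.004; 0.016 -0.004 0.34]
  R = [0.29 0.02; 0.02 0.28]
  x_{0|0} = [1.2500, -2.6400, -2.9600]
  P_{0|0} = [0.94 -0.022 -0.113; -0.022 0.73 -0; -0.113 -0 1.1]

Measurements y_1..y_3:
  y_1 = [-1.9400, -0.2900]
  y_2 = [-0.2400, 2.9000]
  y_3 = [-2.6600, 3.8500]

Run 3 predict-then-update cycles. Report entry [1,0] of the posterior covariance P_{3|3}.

P_post[1,0] = 0.0267

step 1: x^-=[1.8055, -2.6843, -3.0468]  P^-=[1.0400 0.1838 -0.2154; 0.1838 1.1362 -0.0564; -0.2154 -0.0564 1.6073]  S=[1.3583 0.0876; 0.0876 1.5297]  K=[0.7270 0.2079; -0.1455 0.7746; -0.2351 -0.1013]  nu=[-4.7408, 1.9170]  x^+=[-1.2425, -0.5094, -2.1264]  P^+=[0.2294 0.0345 0.0597; 0.0345 0.2094 0.0318; 0.0597 0.0318 1.5123]
step 2: x^-=[-0.7063, -0.8266, -2.4456]  P^-=[0.4022 0.0884 -0.2135; 0.0884 0.3944 -0.0012; -0.2135 -0.0012 2.1228]  S=[0.7214 0.0882; 0.0882 0.7285]  K=[0.5260 0.1717; -0.1008 0.5755; -0.5141 -0.1379]  nu=[0.0392, 3.7315]  x^+=[-0.0452, 1.3169, -2.9801]  P^+=[0.1653 0.0295 0.0130; 0.0295 0.1560 0.0441; 0.0130 0.0441 1.9058]
step 3: x^-=[0.4725, 1.6619, -3.2239]  P^-=[0.3799 0.0752 -0.3466; 0.0752 0.3136 -0.0176; -0.3466 -0.0176 2.5686]  S=[0.7235 0.1057; 0.1057 0.6474]  K=[0.5102 0.1652; -0.0917 0.5216; -0.7266 -0.2033]  nu=[-2.9250, 1.9419]  x^+=[-0.6991, 2.9432, -1.4934]  P^+=[0.1561 0.0267 -0.0330; 0.0267 0.1415 0.0409; -0.0330 0.0409 2.1287]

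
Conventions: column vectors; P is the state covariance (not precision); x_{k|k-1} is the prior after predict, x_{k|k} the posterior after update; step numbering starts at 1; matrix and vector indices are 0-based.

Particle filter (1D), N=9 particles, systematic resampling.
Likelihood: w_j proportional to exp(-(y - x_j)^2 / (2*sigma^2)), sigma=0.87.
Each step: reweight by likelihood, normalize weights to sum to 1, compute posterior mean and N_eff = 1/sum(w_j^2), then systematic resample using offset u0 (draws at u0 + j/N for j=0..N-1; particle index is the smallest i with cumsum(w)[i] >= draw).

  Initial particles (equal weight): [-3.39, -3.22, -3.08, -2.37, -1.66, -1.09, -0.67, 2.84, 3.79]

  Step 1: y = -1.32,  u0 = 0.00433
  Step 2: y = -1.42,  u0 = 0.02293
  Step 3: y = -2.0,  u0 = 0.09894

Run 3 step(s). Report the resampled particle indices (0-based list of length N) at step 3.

resampled_idx = [0, 1, 2, 2, 3, 4, 5, 6, 8]

step 1: w=[0.0173, 0.0270, 0.0379, 0.1415, 0.2716, 0.2830, 0.2217, 0.0000, 0.0000]  mean=-1.5054  Neff=4.4344  idx=[0, 3, 4, 4, 4, 5, 5, 6, 6]
step 2: w=[0.0114, 0.0815, 0.1425, 0.1425, 0.1425, 0.1377, 0.1377, 0.1021, 0.1021]  mean=-1.3785  Neff=7.9076  idx=[1, 2, 3, 3, 4, 5, 6, 7, 8]
step 3: w=[0.1428, 0.1448, 0.1448, 0.1448, 0.1448, 0.0904, 0.0904, 0.0486, 0.0486]  mean=-1.5621  Neff=7.9791  idx=[0, 1, 2, 2, 3, 4, 5, 6, 8]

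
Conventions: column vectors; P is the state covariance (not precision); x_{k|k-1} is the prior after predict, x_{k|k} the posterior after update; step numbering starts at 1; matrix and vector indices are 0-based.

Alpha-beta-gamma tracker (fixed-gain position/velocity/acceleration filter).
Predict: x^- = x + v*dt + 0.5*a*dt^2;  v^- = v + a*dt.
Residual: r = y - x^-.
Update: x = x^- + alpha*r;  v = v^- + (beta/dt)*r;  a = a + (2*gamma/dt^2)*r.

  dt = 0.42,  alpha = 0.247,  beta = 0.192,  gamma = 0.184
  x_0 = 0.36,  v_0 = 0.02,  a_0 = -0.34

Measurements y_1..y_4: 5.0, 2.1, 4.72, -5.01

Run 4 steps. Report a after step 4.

step 1: x_pred=0.3384  r=4.6616  x^+=1.4898  v^+=2.0082  a^+=9.3849
step 2: x_pred=3.1610  r=-1.0610  x^+=2.8989  v^+=5.4648  a^+=7.1714
step 3: x_pred=5.8267  r=-1.1067  x^+=5.5533  v^+=7.9709  a^+=4.8627
step 4: x_pred=9.3300  r=-14.3400  x^+=5.7880  v^+=3.4578  a^+=-25.0530

a_post = -25.0530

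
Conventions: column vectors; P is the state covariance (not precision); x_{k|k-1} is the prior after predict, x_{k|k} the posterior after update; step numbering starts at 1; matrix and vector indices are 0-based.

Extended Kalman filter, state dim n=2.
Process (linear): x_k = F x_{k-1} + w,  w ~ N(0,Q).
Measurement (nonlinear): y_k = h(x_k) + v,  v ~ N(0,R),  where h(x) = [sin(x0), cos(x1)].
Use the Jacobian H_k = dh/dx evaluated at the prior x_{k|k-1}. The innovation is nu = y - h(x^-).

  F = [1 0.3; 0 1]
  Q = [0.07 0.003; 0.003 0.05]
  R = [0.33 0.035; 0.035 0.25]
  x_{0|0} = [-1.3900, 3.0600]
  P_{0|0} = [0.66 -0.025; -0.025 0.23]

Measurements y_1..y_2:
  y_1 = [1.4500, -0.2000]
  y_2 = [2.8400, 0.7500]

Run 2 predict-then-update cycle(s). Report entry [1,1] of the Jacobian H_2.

step 1: x^-=[-0.4720, 3.0600]  P^-=[0.7357 0.0470; 0.0470 0.2800]  H_jac=[0.8907 0.0000; 0.0000 -0.0815]  S=[0.9136 0.0316; 0.0316 0.2519]  K=[0.7209 -0.1056; 0.0492 -0.0968]  nu=[1.9047, 0.7967]  x^+=[0.8169, 3.0765]  P^+=[0.2629 0.0144; 0.0144 0.2757]
step 2: x^-=[1.7398, 3.0765]  P^-=[0.3664 0.1001; 0.1001 0.3257]  H_jac=[-0.1682 0.0000; 0.0000 -0.0650]  S=[0.3404 0.0361; 0.0361 0.2514]  K=[-0.1811 0.0001; -0.0412 -0.0783]  nu=[1.8543, 1.7479]  x^+=[1.4042, 2.8633]  P^+=[0.3552 0.0971; 0.0971 0.3234]

H_jac[1,1] = -0.0650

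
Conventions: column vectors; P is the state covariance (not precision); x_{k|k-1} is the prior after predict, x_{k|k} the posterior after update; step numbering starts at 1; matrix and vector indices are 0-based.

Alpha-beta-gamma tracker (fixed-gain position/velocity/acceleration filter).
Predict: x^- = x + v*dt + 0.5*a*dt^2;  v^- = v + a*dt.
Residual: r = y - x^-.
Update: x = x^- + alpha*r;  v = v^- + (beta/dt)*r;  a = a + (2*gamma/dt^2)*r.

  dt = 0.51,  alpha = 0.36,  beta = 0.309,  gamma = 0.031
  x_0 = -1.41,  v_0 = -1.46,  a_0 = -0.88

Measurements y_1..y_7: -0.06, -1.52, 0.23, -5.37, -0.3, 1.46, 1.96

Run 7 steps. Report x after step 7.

x_post = 0.7260

step 1: x_pred=-2.2690  r=2.2090  x^+=-1.4738  v^+=-0.5704  a^+=-0.3534
step 2: x_pred=-1.8106  r=0.2906  x^+=-1.7060  v^+=-0.5745  a^+=-0.2841
step 3: x_pred=-2.0360  r=2.2660  x^+=-1.2202  v^+=0.6535  a^+=0.2560
step 4: x_pred=-0.8537  r=-4.5163  x^+=-2.4795  v^+=-1.9523  a^+=-0.8206
step 5: x_pred=-3.5820  r=3.2820  x^+=-2.4005  v^+=-0.3824  a^+=-0.0382
step 6: x_pred=-2.6004  r=4.0604  x^+=-1.1387  v^+=2.0583  a^+=0.9296
step 7: x_pred=0.0319  r=1.9281  x^+=0.7260  v^+=3.7006  a^+=1.3892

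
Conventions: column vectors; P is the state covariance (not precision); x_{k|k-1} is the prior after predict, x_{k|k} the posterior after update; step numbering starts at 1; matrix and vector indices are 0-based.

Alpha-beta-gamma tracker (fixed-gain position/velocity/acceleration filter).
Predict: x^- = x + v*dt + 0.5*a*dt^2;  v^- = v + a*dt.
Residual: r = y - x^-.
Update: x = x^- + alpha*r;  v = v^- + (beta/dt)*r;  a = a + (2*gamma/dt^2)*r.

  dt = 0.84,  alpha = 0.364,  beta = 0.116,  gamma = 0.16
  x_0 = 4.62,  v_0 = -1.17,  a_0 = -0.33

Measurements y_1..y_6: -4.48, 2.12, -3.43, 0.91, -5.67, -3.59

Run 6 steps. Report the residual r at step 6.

step 1: x_pred=3.5208  r=-8.0008  x^+=0.6085  v^+=-2.5521  a^+=-3.9585
step 2: x_pred=-2.9318  r=5.0518  x^+=-1.0929  v^+=-5.1796  a^+=-1.6674
step 3: x_pred=-6.0320  r=2.6020  x^+=-5.0849  v^+=-6.2208  a^+=-0.4873
step 4: x_pred=-10.4823  r=11.3923  x^+=-6.3355  v^+=-5.0570  a^+=4.6792
step 5: x_pred=-8.9326  r=3.2626  x^+=-7.7450  v^+=-0.6759  a^+=6.1589
step 6: x_pred=-6.1399  r=2.5499  x^+=-5.2117  v^+=4.8497  a^+=7.3153

resid = 2.5499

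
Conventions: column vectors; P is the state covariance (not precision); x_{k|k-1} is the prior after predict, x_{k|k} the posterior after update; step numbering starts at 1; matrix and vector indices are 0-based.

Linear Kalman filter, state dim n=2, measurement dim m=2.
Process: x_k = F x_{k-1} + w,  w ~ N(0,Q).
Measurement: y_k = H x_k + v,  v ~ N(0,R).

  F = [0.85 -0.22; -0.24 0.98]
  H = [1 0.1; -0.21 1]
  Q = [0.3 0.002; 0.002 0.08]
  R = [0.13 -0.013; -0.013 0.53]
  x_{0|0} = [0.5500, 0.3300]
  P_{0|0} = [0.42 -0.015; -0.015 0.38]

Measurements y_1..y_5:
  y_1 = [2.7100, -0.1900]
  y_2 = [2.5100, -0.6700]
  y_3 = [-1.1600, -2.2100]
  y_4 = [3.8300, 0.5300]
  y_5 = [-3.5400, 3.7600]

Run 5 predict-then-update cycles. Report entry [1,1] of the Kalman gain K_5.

K[1,1] = 0.3302

step 1: x^-=[0.3949, 0.1914]  P^-=[0.6275 -0.1789; -0.1789 0.4762]  S=[0.7264 -0.2723; -0.2723 1.1090]  K=[0.8085 -0.0816; -0.0078 0.4614]  nu=[2.2960, -0.2985]  x^+=[2.2756, 0.0358]  P^+=[0.1093 -0.0308; -0.0308 0.2381]
step 2: x^-=[1.9264, -0.5110]  P^-=[0.4020 -0.0989; -0.0989 0.3295]  S=[0.5155 -0.1613; -0.1613 0.9188]  K=[0.7388 -0.0698; -0.0092 0.3796]  nu=[0.6347, 0.2456]  x^+=[2.3781, -0.4236]  P^+=[0.0995 -0.0257; -0.0257 0.1959]
step 3: x^-=[2.1146, -0.9859]  P^-=[0.3910 -0.0833; -0.0833 0.2860]  S=[0.5072 -0.1481; -0.1481 0.8682]  K=[0.7355 -0.0651; -0.0061 0.3485]  nu=[-3.1760, -0.7800]  x^+=[-0.1705, -1.2382]  P^+=[0.0988 -0.0233; -0.0233 0.1799]
step 4: x^-=[0.1275, -1.1726]  P^-=[0.3888 -0.0776; -0.0776 0.2694]  S=[0.5060 -0.1437; -0.1437 0.8492]  K=[0.7352 -0.0631; -0.0048 0.3357]  nu=[3.8198, 1.7293]  x^+=[2.8264, -0.6104]  P^+=[0.0986 -0.0223; -0.0223 0.1733]
step 5: x^-=[2.5367, -1.2765]  P^-=[0.3880 -0.0752; -0.0752 0.2626]  S=[0.5056 -0.1419; -0.1419 0.8413]  K=[0.7351 -0.0623; -0.0042 0.3302]  nu=[-5.9491, 5.5692]  x^+=[-2.1833, 0.5875]  P^+=[0.0986 -0.0219; -0.0219 0.1705]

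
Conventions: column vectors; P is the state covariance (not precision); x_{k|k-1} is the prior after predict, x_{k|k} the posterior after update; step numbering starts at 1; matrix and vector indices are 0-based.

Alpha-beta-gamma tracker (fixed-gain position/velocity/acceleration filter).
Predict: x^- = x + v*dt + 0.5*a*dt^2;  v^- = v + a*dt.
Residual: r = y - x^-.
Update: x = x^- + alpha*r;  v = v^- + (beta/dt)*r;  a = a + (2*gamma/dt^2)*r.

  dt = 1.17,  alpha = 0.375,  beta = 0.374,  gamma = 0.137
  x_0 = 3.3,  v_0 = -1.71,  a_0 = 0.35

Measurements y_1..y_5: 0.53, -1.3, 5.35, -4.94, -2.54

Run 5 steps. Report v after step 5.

step 1: x_pred=1.5389  r=-1.0089  x^+=1.1605  v^+=-1.6230  a^+=0.1481
step 2: x_pred=-0.6370  r=-0.6630  x^+=-0.8856  v^+=-1.6617  a^+=0.0154
step 3: x_pred=-2.8193  r=8.1693  x^+=0.2442  v^+=0.9677  a^+=1.6505
step 4: x_pred=2.5061  r=-7.4461  x^+=-0.2862  v^+=0.5186  a^+=0.1601
step 5: x_pred=0.4302  r=-2.9702  x^+=-0.6837  v^+=-0.2435  a^+=-0.4344

v_post = -0.2435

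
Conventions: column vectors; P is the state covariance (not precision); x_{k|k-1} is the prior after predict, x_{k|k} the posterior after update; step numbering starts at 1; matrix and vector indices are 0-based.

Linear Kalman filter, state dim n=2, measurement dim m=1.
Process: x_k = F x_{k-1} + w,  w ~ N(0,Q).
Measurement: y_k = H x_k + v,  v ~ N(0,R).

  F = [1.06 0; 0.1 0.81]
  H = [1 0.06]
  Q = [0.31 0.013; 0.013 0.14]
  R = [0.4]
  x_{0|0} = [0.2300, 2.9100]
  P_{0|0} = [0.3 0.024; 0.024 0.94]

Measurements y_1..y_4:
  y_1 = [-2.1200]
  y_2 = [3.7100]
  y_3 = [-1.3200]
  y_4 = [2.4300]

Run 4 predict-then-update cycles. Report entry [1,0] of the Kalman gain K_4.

step 1: x^-=[0.2438, 2.3801]  P^-=[0.6471 0.0654; 0.0654 0.7636]  S=[1.0577]  K=[0.6155; 0.1052]  nu=[-2.5066]  x^+=[-1.2990, 2.1165]  P^+=[0.2464 -0.0031; -0.0031 0.7519]
step 2: x^-=[-1.3770, 1.5845]  P^-=[0.5868 0.0365; 0.0365 0.6353]  S=[0.9935]  K=[0.5929; 0.0751]  nu=[4.9919]  x^+=[1.5826, 1.9594]  P^+=[0.2376 -0.0077; -0.0077 0.6297]
step 3: x^-=[1.6776, 1.7454]  P^-=[0.5770 0.0315; 0.0315 0.5543]  S=[0.9828]  K=[0.5890; 0.0659]  nu=[-3.1023]  x^+=[-0.1498, 1.5408]  P^+=[0.2360 -0.0066; -0.0066 0.5500]
step 4: x^-=[-0.1588, 1.2331]  P^-=[0.5752 0.0323; 0.0323 0.5021]  S=[0.9809]  K=[0.5884; 0.0637]  nu=[2.5148]  x^+=[1.3209, 1.3932]  P^+=[0.2356 -0.0044; -0.0044 0.4982]

K[1,0] = 0.0637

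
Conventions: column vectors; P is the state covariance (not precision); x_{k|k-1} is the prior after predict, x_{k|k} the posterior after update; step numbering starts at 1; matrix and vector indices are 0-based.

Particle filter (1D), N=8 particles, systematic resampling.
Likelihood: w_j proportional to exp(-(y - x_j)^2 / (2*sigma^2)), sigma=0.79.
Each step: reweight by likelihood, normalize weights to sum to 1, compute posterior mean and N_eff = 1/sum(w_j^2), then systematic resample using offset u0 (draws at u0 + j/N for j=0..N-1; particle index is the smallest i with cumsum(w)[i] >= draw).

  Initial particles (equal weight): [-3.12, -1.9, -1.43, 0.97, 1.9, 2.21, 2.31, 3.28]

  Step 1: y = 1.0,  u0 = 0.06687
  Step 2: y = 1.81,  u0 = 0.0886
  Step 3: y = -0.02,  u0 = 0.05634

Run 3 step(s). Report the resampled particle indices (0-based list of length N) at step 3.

step 1: w=[0.0000, 0.0006, 0.0042, 0.4736, 0.2477, 0.1467, 0.1199, 0.0074]  mean=1.5482  Neff=3.1089  idx=[3, 3, 3, 3, 4, 4, 5, 6]
step 2: w=[0.0954, 0.0954, 0.0954, 0.0954, 0.1668, 0.1668, 0.1476, 0.1374]  mean=1.6473  Neff=7.5377  idx=[0, 2, 3, 4, 5, 5, 6, 7]
step 3: w=[0.2931, 0.2931, 0.2931, 0.0335, 0.0335, 0.0335, 0.0120, 0.0083]  mean=1.0895  Neff=3.8280  idx=[0, 0, 1, 1, 1, 2, 2, 4]

resampled_idx = [0, 0, 1, 1, 1, 2, 2, 4]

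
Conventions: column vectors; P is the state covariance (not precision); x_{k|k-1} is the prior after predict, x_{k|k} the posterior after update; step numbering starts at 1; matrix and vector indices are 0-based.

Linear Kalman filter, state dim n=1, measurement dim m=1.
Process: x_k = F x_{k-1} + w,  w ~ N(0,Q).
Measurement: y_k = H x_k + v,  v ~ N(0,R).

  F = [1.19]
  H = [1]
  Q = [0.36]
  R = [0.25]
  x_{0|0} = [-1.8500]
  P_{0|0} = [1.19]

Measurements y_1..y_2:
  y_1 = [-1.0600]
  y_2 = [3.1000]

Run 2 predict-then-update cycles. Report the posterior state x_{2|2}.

step 1: x^-=[-2.2015]  P^-=[2.0452]  S=[2.2952]  K=[0.8911]  nu=[1.1415]  x^+=[-1.1843]  P^+=[0.2228]
step 2: x^-=[-1.4094]  P^-=[0.6755]  S=[0.9255]  K=[0.7299]  nu=[4.5094]  x^+=[1.8819]  P^+=[0.1825]

x_post = [1.8819]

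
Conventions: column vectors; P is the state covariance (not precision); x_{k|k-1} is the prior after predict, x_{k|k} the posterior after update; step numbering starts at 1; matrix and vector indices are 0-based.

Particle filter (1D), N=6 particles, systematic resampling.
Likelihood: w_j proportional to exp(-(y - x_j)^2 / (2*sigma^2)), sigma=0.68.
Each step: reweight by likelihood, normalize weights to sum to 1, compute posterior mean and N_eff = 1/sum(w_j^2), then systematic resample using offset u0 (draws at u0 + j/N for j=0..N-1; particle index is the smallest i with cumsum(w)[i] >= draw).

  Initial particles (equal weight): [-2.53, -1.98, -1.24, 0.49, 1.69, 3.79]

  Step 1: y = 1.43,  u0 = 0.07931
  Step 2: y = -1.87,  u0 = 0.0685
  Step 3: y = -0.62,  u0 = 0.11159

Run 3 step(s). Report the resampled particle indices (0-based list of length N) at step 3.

step 1: w=[0.0000, 0.0000, 0.0003, 0.2921, 0.7058, 0.0018]  mean=1.3424  Neff=1.7141  idx=[3, 3, 4, 4, 4, 4]
step 2: w=[0.4995, 0.4995, 0.0002, 0.0002, 0.0002, 0.0002]  mean=0.4911  Neff=2.0037  idx=[0, 0, 0, 1, 1, 1]
step 3: w=[0.1667, 0.1667, 0.1667, 0.1667, 0.1667, 0.1667]  mean=0.4900  Neff=6.0000  idx=[0, 1, 2, 3, 4, 5]

resampled_idx = [0, 1, 2, 3, 4, 5]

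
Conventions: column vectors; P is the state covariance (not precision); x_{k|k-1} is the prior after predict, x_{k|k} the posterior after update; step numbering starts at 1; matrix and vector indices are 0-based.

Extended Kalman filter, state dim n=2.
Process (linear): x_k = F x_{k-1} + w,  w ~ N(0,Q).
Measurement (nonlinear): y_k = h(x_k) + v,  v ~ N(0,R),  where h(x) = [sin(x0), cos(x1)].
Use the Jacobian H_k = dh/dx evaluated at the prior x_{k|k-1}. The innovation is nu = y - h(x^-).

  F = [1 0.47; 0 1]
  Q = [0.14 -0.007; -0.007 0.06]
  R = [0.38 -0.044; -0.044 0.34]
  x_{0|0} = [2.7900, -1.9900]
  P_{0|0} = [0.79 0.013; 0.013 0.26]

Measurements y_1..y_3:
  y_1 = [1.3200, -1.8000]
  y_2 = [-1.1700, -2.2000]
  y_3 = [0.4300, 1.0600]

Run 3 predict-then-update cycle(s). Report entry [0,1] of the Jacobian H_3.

H_jac[0,1] = 0.0000

step 1: x^-=[1.8547, -1.9900]  P^-=[0.9997 0.1282; 0.1282 0.3200]  H_jac=[-0.2801 0.0000; 0.0000 0.9134]  S=[0.4584 -0.0768; -0.0768 0.6070]  K=[-0.5910 0.1181; 0.0024 0.4819]  nu=[0.3600, -1.3930]  x^+=[1.4774, -2.6603]  P^+=[0.8203 0.0724; 0.0724 0.1792]
step 2: x^-=[0.2270, -2.6603]  P^-=[1.0680 0.1497; 0.1497 0.2392]  H_jac=[0.9743 0.0000; 0.0000 0.4629]  S=[1.3939 0.0235; 0.0235 0.3913]  K=[0.7443 0.1324; 0.1000 0.2770]  nu=[-1.3950, -1.3136]  x^+=[-0.9852, -3.1637]  P^+=[0.2843 0.0265; 0.0265 0.1940]
step 3: x^-=[-2.4722, -3.1637]  P^-=[0.4920 0.1106; 0.1106 0.2540]  H_jac=[-0.7842 0.0000; 0.0000 -0.0221]  S=[0.6826 -0.0421; -0.0421 0.3401]  K=[-0.5701 -0.0777; -0.1291 -0.0325]  nu=[1.0505, 2.0598]  x^+=[-3.2311, -3.3662]  P^+=[0.2719 0.0607; 0.0607 0.2426]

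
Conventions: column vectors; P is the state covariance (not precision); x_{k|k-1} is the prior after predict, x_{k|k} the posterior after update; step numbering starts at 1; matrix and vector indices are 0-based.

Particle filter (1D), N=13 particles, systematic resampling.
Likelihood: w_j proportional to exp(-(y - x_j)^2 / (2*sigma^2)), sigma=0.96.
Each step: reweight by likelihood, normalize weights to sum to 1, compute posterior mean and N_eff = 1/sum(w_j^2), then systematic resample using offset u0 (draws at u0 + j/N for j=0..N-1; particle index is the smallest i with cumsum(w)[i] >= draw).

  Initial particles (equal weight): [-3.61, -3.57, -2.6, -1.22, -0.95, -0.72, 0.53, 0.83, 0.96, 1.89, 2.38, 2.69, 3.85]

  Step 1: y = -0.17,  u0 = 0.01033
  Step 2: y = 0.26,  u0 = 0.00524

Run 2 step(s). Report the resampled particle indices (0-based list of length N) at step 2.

step 1: w=[0.0004, 0.0005, 0.0098, 0.1325, 0.1732, 0.2044, 0.1847, 0.1400, 0.1205, 0.0241, 0.0071, 0.0028, 0.0000]  mean=-0.1018  Neff=6.3168  idx=[2, 3, 4, 4, 5, 5, 5, 6, 6, 6, 7, 8, 8]
step 2: w=[0.0014, 0.0369, 0.0547, 0.0547, 0.0719, 0.0719, 0.0719, 0.1164, 0.1164, 0.1164, 0.1015, 0.0928, 0.0928]  mean=0.1395  Neff=10.9801  idx=[1, 2, 4, 5, 6, 7, 7, 8, 9, 9, 10, 11, 12]

resampled_idx = [1, 2, 4, 5, 6, 7, 7, 8, 9, 9, 10, 11, 12]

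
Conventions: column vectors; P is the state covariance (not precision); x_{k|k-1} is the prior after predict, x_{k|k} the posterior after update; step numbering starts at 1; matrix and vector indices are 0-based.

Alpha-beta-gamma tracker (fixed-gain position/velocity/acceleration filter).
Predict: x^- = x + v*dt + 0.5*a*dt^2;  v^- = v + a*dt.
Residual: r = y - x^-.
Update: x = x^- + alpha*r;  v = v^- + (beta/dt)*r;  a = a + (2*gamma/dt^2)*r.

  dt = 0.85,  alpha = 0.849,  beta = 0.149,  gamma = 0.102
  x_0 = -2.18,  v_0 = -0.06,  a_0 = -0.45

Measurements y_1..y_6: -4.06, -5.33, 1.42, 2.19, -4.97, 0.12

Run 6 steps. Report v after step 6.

step 1: x_pred=-2.3936  r=-1.6664  x^+=-3.8084  v^+=-0.7346  a^+=-0.9205
step 2: x_pred=-4.7653  r=-0.5647  x^+=-5.2447  v^+=-1.6160  a^+=-1.0800
step 3: x_pred=-7.0085  r=8.4285  x^+=0.1473  v^+=-1.0565  a^+=1.2999
step 4: x_pred=-0.2812  r=2.4712  x^+=1.8168  v^+=0.4815  a^+=1.9976
step 5: x_pred=2.9478  r=-7.9178  x^+=-3.7744  v^+=0.7915  a^+=-0.2380
step 6: x_pred=-3.1876  r=3.3076  x^+=-0.3794  v^+=1.1690  a^+=0.6959

v_post = 1.1690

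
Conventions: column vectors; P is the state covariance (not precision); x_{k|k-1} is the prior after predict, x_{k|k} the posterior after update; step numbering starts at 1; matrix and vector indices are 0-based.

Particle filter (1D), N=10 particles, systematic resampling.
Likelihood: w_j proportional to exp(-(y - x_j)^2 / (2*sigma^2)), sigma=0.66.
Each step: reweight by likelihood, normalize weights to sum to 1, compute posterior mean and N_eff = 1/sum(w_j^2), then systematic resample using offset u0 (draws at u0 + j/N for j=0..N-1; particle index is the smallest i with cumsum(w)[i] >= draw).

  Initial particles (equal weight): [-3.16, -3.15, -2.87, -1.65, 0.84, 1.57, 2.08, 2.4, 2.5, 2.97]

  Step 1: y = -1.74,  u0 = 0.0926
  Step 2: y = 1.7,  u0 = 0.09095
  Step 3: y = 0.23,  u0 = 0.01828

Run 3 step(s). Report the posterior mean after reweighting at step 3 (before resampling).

post_mean = -1.6500

step 1: w=[0.0694, 0.0717, 0.1623, 0.6962, 0.0003, 0.0000, 0.0000, 0.0000, 0.0000, 0.0000]  mean=-2.0596  Neff=1.9193  idx=[1, 2, 2, 3, 3, 3, 3, 3, 3, 3]
step 2: w=[0.0000, 0.0000, 0.0000, 0.1429, 0.1429, 0.1429, 0.1429, 0.1429, 0.1429, 0.1429]  mean=-1.6500  Neff=7.0001  idx=[3, 4, 5, 5, 6, 7, 7, 8, 9, 9]
step 3: w=[0.1000, 0.1000, 0.1000, 0.1000, 0.1000, 0.1000, 0.1000, 0.1000, 0.1000, 0.1000]  mean=-1.6500  Neff=10.0000  idx=[0, 1, 2, 3, 4, 5, 6, 7, 8, 9]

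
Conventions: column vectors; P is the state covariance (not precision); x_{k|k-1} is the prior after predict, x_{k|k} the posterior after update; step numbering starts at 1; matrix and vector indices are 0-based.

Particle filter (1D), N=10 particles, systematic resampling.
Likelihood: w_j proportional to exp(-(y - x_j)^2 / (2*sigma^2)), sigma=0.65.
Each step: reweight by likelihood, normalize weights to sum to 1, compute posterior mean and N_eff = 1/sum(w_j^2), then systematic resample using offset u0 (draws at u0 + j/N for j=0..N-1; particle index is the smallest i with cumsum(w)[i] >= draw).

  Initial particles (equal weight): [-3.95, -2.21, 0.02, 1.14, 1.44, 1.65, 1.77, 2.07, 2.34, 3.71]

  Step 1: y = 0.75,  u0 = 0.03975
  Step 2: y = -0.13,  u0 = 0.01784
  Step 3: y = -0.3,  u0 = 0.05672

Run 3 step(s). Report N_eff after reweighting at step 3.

step 1: w=[0.0000, 0.0000, 0.1908, 0.2994, 0.2041, 0.1375, 0.1046, 0.0456, 0.0180, 0.0000]  mean=1.1875  Neff=5.0013  idx=[2, 2, 3, 3, 3, 4, 4, 5, 6, 7]
step 2: w=[0.3832, 0.3832, 0.0583, 0.0583, 0.0583, 0.0213, 0.0213, 0.0093, 0.0055, 0.0013]  mean=0.3038  Neff=3.2799  idx=[0, 0, 0, 0, 1, 1, 1, 1, 2, 4]
step 3: w=[0.1220, 0.1220, 0.1220, 0.1220, 0.1220, 0.1220, 0.1220, 0.1220, 0.0118, 0.0118]  mean=0.0465  Neff=8.3731  idx=[0, 1, 2, 2, 3, 4, 5, 6, 7, 7]

N_eff = 8.3731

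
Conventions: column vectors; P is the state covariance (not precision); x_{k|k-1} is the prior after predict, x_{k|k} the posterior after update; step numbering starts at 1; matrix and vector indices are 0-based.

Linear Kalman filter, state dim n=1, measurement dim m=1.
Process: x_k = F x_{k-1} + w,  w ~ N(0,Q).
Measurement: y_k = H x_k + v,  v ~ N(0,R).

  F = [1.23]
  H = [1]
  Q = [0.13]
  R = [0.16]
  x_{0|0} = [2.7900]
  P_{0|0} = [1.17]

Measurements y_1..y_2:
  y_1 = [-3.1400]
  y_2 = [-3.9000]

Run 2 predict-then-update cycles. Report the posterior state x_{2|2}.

x_post = [-3.6925]

step 1: x^-=[3.4317]  P^-=[1.9001]  S=[2.0601]  K=[0.9223]  nu=[-6.5717]  x^+=[-2.6296]  P^+=[0.1476]
step 2: x^-=[-3.2344]  P^-=[0.3533]  S=[0.5133]  K=[0.6883]  nu=[-0.6656]  x^+=[-3.6925]  P^+=[0.1101]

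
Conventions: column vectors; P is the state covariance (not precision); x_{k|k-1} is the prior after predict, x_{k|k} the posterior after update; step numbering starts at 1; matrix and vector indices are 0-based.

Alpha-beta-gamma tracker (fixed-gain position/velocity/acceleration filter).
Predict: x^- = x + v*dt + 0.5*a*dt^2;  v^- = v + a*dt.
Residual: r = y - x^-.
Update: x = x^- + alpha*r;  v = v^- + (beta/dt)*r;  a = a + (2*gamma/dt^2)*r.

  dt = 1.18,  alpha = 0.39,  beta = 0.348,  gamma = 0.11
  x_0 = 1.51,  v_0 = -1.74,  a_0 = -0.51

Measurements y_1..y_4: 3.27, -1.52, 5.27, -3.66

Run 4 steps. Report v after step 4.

step 1: x_pred=-0.8983  r=4.1683  x^+=0.7274  v^+=-1.1125  a^+=0.1486
step 2: x_pred=-0.4820  r=-1.0380  x^+=-0.8868  v^+=-1.2433  a^+=-0.0154
step 3: x_pred=-2.3646  r=7.6346  x^+=0.6129  v^+=0.9901  a^+=1.1909
step 4: x_pred=2.6102  r=-6.2702  x^+=0.1648  v^+=0.5461  a^+=0.2002

v_post = 0.5461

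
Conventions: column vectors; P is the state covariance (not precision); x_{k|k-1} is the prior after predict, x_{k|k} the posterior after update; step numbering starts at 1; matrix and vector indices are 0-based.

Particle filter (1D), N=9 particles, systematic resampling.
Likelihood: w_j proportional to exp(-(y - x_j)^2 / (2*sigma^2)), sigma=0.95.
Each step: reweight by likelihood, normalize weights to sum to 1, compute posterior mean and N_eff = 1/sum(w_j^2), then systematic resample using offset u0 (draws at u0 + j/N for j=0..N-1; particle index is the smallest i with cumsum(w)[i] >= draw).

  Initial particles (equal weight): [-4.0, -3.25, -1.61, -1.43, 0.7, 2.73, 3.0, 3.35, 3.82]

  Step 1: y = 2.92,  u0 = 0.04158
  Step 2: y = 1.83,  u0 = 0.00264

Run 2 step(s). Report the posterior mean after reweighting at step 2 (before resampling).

step 1: w=[0.0000, 0.0000, 0.0000, 0.0000, 0.0182, 0.2736, 0.2781, 0.2519, 0.1782]  mean=3.1185  Neff=4.0366  idx=[5, 5, 5, 6, 6, 7, 7, 7, 8]
step 2: w=[0.1681, 0.1681, 0.1681, 0.1233, 0.1233, 0.0732, 0.0732, 0.0732, 0.0294]  mean=2.9648  Neff=7.5672  idx=[0, 0, 1, 1, 2, 3, 4, 5, 6]

post_mean = 2.9648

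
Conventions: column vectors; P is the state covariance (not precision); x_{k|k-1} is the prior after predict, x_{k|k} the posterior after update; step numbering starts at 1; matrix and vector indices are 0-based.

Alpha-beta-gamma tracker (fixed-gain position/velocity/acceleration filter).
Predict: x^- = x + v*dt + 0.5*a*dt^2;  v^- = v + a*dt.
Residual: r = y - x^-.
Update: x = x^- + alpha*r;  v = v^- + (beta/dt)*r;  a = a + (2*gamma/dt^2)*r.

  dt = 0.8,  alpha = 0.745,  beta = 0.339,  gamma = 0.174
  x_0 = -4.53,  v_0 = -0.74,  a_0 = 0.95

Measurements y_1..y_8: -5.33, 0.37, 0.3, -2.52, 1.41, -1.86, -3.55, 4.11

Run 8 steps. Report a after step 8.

a_post = 2.6296

step 1: x_pred=-4.8180  r=-0.5120  x^+=-5.1994  v^+=-0.1970  a^+=0.6716
step 2: x_pred=-5.1421  r=5.5121  x^+=-1.0356  v^+=2.6761  a^+=3.6688
step 3: x_pred=2.2793  r=-1.9793  x^+=0.8047  v^+=4.7724  a^+=2.5926
step 4: x_pred=5.4523  r=-7.9723  x^+=-0.4871  v^+=3.4682  a^+=-1.7423
step 5: x_pred=1.7299  r=-0.3199  x^+=1.4916  v^+=1.9388  a^+=-1.9163
step 6: x_pred=2.4294  r=-4.2894  x^+=-0.7662  v^+=-1.4119  a^+=-4.2487
step 7: x_pred=-3.2553  r=-0.2947  x^+=-3.4749  v^+=-4.9357  a^+=-4.4089
step 8: x_pred=-8.8343  r=12.9443  x^+=0.8092  v^+=-2.9777  a^+=2.6296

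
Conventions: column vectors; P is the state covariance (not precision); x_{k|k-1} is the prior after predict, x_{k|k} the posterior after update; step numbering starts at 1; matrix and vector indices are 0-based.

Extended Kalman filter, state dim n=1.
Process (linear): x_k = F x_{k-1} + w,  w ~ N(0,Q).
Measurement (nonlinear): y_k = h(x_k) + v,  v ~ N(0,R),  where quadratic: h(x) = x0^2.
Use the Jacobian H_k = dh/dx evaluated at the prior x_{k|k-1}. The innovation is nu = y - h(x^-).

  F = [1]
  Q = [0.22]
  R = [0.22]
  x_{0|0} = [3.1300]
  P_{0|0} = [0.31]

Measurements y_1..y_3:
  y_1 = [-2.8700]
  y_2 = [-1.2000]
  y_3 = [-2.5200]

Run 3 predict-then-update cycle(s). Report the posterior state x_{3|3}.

step 1: x^-=[3.1300]  P^-=[0.5300]  H_jac=[6.2600]  S=[20.9894]  K=[0.1581]  nu=[-12.6669]  x^+=[1.1277]  P^+=[0.0056]
step 2: x^-=[1.1277]  P^-=[0.2256]  H_jac=[2.2555]  S=[1.3674]  K=[0.3720]  nu=[-2.4718]  x^+=[0.2081]  P^+=[0.0363]
step 3: x^-=[0.2081]  P^-=[0.2563]  H_jac=[0.4163]  S=[0.2644]  K=[0.4035]  nu=[-2.5633]  x^+=[-0.8262]  P^+=[0.2132]

x_post = [-0.8262]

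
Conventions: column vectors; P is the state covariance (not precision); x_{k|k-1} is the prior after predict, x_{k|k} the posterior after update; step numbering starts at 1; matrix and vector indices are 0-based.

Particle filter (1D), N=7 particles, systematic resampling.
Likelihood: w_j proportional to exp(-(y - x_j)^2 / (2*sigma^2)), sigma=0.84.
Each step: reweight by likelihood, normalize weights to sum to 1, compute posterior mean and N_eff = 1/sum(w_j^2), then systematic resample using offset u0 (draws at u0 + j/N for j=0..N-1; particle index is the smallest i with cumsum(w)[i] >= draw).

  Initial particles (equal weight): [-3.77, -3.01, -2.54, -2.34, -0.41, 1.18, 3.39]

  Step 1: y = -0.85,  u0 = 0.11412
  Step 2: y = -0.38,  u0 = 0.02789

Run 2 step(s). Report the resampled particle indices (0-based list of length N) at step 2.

step 1: w=[0.0018, 0.0281, 0.1013, 0.1590, 0.6684, 0.0413, 0.0000]  mean=-0.9461  Neff=2.0626  idx=[2, 3, 4, 4, 4, 4, 5]
step 2: w=[0.0086, 0.0154, 0.2336, 0.2336, 0.2336, 0.2336, 0.0417]  mean=-0.3917  Neff=4.5388  idx=[2, 2, 3, 3, 4, 5, 5]

resampled_idx = [2, 2, 3, 3, 4, 5, 5]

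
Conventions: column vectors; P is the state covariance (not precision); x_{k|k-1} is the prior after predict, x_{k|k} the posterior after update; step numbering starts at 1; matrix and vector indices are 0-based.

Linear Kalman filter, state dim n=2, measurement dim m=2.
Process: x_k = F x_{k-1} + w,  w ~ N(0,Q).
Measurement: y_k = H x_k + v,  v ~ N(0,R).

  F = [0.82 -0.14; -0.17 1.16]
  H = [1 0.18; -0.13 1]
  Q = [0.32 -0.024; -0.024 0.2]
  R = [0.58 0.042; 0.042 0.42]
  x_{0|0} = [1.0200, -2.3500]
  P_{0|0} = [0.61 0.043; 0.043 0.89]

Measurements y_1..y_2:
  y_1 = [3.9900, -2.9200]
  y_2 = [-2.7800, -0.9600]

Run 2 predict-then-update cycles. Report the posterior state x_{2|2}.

step 1: x^-=[1.1654, -2.8994]  P^-=[0.7377 -0.2116; -0.2116 1.3983]  S=[1.2868 -0.0089; -0.0089 1.8857]  K=[0.5426 -0.1605; 0.0364 0.7562]  nu=[3.3465, 0.1309]  x^+=[2.9601, -2.6788]  P^+=[0.3088 -0.0045; -0.0045 0.3186]
step 2: x^-=[2.8023, -3.6106]  P^-=[0.5349 -0.1232; -0.1232 0.6394]  S=[1.0913 -0.0327; -0.0327 1.1004]  K=[0.4650 -0.1613; 0.0105 0.5959]  nu=[-4.9324, 3.0149]  x^+=[0.0225, -1.8657]  P^+=[0.2654 -0.0137; -0.0137 0.2489]

x_post = [0.0225, -1.8657]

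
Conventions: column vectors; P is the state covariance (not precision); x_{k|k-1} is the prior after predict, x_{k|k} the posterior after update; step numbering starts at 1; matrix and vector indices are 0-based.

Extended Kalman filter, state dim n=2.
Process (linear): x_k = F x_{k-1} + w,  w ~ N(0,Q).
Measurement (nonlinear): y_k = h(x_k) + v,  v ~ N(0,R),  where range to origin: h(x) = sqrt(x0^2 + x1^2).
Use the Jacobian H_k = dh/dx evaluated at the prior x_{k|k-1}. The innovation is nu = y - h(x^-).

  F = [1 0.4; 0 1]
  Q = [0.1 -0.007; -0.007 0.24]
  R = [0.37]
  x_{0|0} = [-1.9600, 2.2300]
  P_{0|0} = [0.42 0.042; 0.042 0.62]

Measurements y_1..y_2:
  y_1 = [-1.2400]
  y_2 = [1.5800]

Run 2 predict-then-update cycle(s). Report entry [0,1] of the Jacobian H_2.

step 1: x^-=[-1.0680, 2.2300]  P^-=[0.6528 0.2830; 0.2830 0.8600]  H_jac=[-0.4319 0.9019]  S=[0.9708]  K=[-0.0275; 0.6730]  nu=[-3.7126]  x^+=[-0.9658, -0.2686]  P^+=[0.6521 0.3010; 0.3010 0.4203]
step 2: x^-=[-1.0732, -0.2686]  P^-=[1.0601 0.4621; 0.4621 0.6603]  H_jac=[-0.9701 -0.2428]  S=[1.6242]  K=[-0.7022; -0.3747]  nu=[0.4737]  x^+=[-1.4058, -0.4461]  P^+=[0.2591 0.0347; 0.0347 0.4322]

H_jac[0,1] = -0.2428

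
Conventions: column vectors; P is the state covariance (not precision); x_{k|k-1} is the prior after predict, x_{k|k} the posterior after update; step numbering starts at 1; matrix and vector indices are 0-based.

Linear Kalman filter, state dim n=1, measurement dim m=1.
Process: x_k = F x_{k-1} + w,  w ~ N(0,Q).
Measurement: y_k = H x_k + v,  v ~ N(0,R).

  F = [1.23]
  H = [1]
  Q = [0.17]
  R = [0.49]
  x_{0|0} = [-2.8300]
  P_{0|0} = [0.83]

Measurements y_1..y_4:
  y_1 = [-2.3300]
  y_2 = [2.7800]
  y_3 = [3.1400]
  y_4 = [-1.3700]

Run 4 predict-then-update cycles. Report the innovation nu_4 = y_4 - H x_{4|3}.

step 1: x^-=[-3.4809]  P^-=[1.4257]  S=[1.9157]  K=[0.7442]  nu=[1.1509]  x^+=[-2.6244]  P^+=[0.3647]
step 2: x^-=[-3.2280]  P^-=[0.7217]  S=[1.2117]  K=[0.5956]  nu=[6.0080]  x^+=[0.3504]  P^+=[0.2918]
step 3: x^-=[0.4310]  P^-=[0.6115]  S=[1.1015]  K=[0.5552]  nu=[2.7090]  x^+=[1.9350]  P^+=[0.2720]
step 4: x^-=[2.3800]  P^-=[0.5816]  S=[1.0716]  K=[0.5427]  nu=[-3.7500]  x^+=[0.3448]  P^+=[0.2659]

innov = [-3.7500]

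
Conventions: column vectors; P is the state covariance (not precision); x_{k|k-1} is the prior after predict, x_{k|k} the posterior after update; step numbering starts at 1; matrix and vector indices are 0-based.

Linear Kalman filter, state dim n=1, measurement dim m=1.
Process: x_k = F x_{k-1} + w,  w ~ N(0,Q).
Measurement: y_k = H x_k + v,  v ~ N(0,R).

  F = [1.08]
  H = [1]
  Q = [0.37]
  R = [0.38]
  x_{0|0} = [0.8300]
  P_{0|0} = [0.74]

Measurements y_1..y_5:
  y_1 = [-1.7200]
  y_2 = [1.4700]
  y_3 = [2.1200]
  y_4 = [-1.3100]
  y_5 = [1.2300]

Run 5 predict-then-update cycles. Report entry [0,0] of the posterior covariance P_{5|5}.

step 1: x^-=[0.8964]  P^-=[1.2331]  S=[1.6131]  K=[0.7644]  nu=[-2.6164]  x^+=[-1.1037]  P^+=[0.2905]
step 2: x^-=[-1.1920]  P^-=[0.7088]  S=[1.0888]  K=[0.6510]  nu=[2.6620]  x^+=[0.5410]  P^+=[0.2474]
step 3: x^-=[0.5843]  P^-=[0.6585]  S=[1.0385]  K=[0.6341]  nu=[1.5357]  x^+=[1.5581]  P^+=[0.2410]
step 4: x^-=[1.6827]  P^-=[0.6511]  S=[1.0311]  K=[0.6314]  nu=[-2.9927]  x^+=[-0.2070]  P^+=[0.2399]
step 5: x^-=[-0.2236]  P^-=[0.6499]  S=[1.0299]  K=[0.6310]  nu=[1.4536]  x^+=[0.6937]  P^+=[0.2398]

P_post[0,0] = 0.2398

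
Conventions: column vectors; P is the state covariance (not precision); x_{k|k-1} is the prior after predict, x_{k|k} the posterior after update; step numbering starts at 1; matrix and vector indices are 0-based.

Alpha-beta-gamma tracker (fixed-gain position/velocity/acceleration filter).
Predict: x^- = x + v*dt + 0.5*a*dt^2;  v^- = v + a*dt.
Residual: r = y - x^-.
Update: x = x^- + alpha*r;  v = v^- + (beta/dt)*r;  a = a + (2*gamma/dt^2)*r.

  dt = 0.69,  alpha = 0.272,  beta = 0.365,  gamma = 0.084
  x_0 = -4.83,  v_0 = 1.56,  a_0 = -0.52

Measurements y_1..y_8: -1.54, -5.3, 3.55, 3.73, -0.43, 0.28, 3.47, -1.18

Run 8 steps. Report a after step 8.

a_post = -3.3220

step 1: x_pred=-3.8774  r=2.3374  x^+=-3.2416  v^+=2.4376  a^+=0.3048
step 2: x_pred=-1.4871  r=-3.8129  x^+=-2.5242  v^+=0.6310  a^+=-1.0407
step 3: x_pred=-2.3366  r=5.8866  x^+=-0.7354  v^+=3.0268  a^+=1.0365
step 4: x_pred=1.5998  r=2.1302  x^+=2.1792  v^+=4.8688  a^+=1.7882
step 5: x_pred=5.9644  r=-6.3944  x^+=4.2251  v^+=2.7201  a^+=-0.4682
step 6: x_pred=5.9906  r=-5.7106  x^+=4.4373  v^+=-0.6237  a^+=-2.4833
step 7: x_pred=3.4158  r=0.0542  x^+=3.4305  v^+=-2.3085  a^+=-2.4641
step 8: x_pred=1.2511  r=-2.4311  x^+=0.5898  v^+=-5.2948  a^+=-3.3220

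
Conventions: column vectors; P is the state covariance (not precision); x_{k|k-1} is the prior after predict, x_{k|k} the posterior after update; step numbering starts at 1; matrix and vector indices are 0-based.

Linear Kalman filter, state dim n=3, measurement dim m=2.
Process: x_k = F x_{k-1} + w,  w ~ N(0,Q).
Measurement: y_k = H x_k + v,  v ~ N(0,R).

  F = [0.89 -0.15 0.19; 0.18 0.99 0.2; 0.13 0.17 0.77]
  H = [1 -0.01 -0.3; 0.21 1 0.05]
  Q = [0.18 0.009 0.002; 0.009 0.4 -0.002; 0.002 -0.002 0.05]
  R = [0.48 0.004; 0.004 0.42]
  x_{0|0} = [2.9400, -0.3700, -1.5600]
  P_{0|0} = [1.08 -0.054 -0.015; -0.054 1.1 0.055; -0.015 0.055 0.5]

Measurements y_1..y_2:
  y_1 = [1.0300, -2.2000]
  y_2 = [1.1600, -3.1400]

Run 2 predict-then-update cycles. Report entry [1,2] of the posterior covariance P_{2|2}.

P_post[1,2] = 0.0328

step 1: x^-=[2.3757, -0.1491, -0.8819]  P^-=[1.0845 -0.0029 0.1497; -0.0029 1.5346 0.3181; 0.1497 0.3181 0.4055]  S=[1.5133 0.1098; 0.1098 2.0371]  K=[0.6814 0.0773; -0.1309 0.7679; 0.0033 0.1814]  nu=[-1.6118, -2.5057]  x^+=[1.0838, -1.8622, -1.3417]  P^+=[0.3582 -0.0452 0.1042; -0.0452 0.3296 0.0374; 0.1042 0.0374 0.3383]
step 2: x^-=[0.9890, -1.9168, -1.2087]  P^-=[0.5285 0.0197 0.1494; 0.0197 0.7544 0.1537; 0.1494 0.1537 0.2948]  S=[0.9460 0.0745; 0.0745 1.2252]  K=[0.5046 0.0820; -0.0856 0.6306; 0.0502 0.1600]  nu=[-0.2108, -1.3705]  x^+=[0.7702, -2.7629, -1.4386]  P^+=[0.2732 -0.0260 0.1030; -0.0260 0.2683 0.0328; 0.1030 0.0328 0.2599]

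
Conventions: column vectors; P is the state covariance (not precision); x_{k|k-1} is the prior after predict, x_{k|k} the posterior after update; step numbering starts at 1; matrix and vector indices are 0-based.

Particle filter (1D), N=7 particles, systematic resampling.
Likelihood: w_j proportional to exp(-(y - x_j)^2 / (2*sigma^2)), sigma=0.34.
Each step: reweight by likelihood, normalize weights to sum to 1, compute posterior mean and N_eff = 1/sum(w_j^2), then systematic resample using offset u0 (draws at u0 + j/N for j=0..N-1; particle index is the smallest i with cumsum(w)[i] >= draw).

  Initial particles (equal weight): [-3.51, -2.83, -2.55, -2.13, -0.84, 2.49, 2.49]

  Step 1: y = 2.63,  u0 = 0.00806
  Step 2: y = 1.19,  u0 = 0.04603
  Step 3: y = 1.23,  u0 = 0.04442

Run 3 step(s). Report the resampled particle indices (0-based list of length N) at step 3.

resampled_idx = [0, 1, 2, 3, 4, 5, 6]

step 1: w=[0.0000, 0.0000, 0.0000, 0.0000, 0.0000, 0.5000, 0.5000]  mean=2.4900  Neff=2.0000  idx=[5, 5, 5, 5, 6, 6, 6]
step 2: w=[0.1429, 0.1429, 0.1429, 0.1429, 0.1429, 0.1429, 0.1429]  mean=2.4900  Neff=7.0000  idx=[0, 1, 2, 3, 4, 5, 6]
step 3: w=[0.1429, 0.1429, 0.1429, 0.1429, 0.1429, 0.1429, 0.1429]  mean=2.4900  Neff=7.0000  idx=[0, 1, 2, 3, 4, 5, 6]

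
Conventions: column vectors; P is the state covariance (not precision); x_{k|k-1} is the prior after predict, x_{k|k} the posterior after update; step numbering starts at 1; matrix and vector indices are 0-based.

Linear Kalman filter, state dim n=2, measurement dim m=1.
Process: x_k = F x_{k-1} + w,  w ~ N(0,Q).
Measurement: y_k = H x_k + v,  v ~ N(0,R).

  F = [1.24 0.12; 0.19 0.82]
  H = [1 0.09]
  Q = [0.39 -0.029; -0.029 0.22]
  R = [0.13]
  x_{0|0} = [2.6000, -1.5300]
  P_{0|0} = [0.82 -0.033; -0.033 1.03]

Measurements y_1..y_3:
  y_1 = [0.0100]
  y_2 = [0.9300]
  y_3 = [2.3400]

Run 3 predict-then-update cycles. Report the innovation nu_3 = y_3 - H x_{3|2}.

step 1: x^-=[3.0404, -0.7606]  P^-=[1.6558 0.2312; 0.2312 0.9319]  S=[1.8350]  K=[0.9137; 0.1717]  nu=[-2.9619]  x^+=[0.3341, -1.2692]  P^+=[0.1239 -0.0567; -0.0567 0.8778]
step 2: x^-=[0.2619, -0.9773]  P^-=[0.5763 0.0276; 0.0276 0.7970]  S=[0.7177]  K=[0.8064; 0.1385]  nu=[0.7560]  x^+=[0.8716, -0.8726]  P^+=[0.1096 -0.0525; -0.0525 0.7833]
step 3: x^-=[0.9761, -0.5499]  P^-=[0.5541 0.0193; 0.0193 0.7343]  S=[0.6935]  K=[0.8015; 0.1231]  nu=[1.4134]  x^+=[2.1089, -0.3759]  P^+=[0.1086 -0.0491; -0.0491 0.7238]

innov = [1.4134]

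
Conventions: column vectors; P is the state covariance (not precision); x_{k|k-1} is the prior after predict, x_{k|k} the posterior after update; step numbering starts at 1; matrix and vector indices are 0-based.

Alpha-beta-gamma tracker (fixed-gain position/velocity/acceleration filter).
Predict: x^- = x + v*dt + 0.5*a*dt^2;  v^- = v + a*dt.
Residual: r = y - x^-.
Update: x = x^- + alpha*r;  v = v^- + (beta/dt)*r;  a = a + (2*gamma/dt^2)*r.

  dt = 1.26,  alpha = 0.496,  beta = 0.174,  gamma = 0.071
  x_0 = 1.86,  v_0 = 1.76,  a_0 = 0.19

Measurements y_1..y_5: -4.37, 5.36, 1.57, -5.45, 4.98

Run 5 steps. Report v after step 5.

step 1: x_pred=4.2284  r=-8.5984  x^+=-0.0364  v^+=0.8120  a^+=-0.5791
step 2: x_pred=0.5271  r=4.8329  x^+=2.9242  v^+=0.7498  a^+=-0.1468
step 3: x_pred=3.7524  r=-2.1824  x^+=2.6699  v^+=0.2634  a^+=-0.3420
step 4: x_pred=2.7304  r=-8.1804  x^+=-1.3271  v^+=-1.2972  a^+=-1.0737
step 5: x_pred=-3.8138  r=8.7938  x^+=0.5479  v^+=-1.4356  a^+=-0.2871

v_post = -1.4356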